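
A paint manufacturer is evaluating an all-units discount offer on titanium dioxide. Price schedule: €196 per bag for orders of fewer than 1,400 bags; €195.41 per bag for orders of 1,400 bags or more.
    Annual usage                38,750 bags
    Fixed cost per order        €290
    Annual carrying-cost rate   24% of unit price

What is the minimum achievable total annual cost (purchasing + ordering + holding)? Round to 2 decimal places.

€7,612,993.17

H₁ = 24%×€196 = €47.0400;  H₂ = 24%×€195.41 = €46.8984
EOQ₁ = √(2×38,750×290/47.0400) = 691.22  (< 1,400, feasible at tier 1)
EOQ₂ = √(2×38,750×290/46.8984) = 692.26  (< 1,400 → use Q = 1,400 at tier-2 price)
TC(tier 1 (EOQ₁), Q≈691.2) = €7,627,514.98
TC(tier 2, Q≈1,400.0) = €7,612,993.17
Minimum at tier 2: €7,612,993.17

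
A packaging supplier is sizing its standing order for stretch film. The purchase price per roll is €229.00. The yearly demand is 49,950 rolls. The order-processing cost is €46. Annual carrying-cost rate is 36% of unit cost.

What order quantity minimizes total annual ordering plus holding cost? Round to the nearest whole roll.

Carrying cost H = €229 × 36% = €82.4400/roll/yr
Q* = √(2·D·S / H) = √(2·49,950·46 / 82.44) = √55,742.4 ≈ 236.10

236 rolls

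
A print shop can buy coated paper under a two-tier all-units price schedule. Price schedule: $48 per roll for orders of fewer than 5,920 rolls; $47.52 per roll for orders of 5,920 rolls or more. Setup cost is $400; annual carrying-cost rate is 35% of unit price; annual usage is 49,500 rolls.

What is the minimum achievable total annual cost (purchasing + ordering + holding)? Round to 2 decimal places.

H₁ = 35%×$48 = $16.8000;  H₂ = 35%×$47.52 = $16.6320
EOQ₁ = √(2×49,500×400/16.8000) = 1,535.30  (< 5,920, feasible at tier 1)
EOQ₂ = √(2×49,500×400/16.6320) = 1,543.03  (< 5,920 → use Q = 5,920 at tier-2 price)
TC(tier 1 (EOQ₁), Q≈1,535.3) = $2,401,793.02
TC(tier 2, Q≈5,920.0) = $2,404,815.31
Minimum at tier 1 (EOQ₁): $2,401,793.02

$2,401,793.02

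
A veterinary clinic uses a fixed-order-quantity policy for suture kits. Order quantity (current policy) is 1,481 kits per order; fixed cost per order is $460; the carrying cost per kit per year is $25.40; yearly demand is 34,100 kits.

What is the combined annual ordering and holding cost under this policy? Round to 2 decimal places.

$29,400.19

Ordering: D/Q × S = 34,100/1,481 × $460 = $10,591.49
Holding:  Q/2 × H = 1,481/2 × $25.4 = $18,808.70
Total = $10,591.49 + $18,808.70 = $29,400.19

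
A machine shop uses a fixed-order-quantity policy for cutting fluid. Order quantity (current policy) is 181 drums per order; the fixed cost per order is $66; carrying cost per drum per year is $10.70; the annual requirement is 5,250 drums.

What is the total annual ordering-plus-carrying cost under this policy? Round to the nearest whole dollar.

$2,883

Annual ordering cost = (D/Q)·S = (5,250/181) × 66 = $1,914.36
Annual holding cost  = (Q/2)·H = (181/2) × 10.7 = $968.35
Total = $1,914.36 + $968.35 = $2,882.71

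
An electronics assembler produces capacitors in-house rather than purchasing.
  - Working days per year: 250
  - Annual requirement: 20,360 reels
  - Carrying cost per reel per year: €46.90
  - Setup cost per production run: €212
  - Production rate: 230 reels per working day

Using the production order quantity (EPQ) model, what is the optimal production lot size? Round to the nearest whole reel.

d = 20,360/250 = 81.4400 reels/day;  effective holding cost H(1 − d/p) = 46.9·(1 − 81.4400/230) = 30.29332
Q* = √(2DS / H_eff) = √(2·20,360·212 / 30.29332) ≈ 533.82

534 reels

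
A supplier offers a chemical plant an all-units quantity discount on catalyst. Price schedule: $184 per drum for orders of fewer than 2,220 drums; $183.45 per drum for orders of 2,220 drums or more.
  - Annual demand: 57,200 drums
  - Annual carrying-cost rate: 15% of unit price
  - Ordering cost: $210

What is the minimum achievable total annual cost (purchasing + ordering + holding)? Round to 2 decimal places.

$10,529,295.24

H₁ = 15%×$184 = $27.6000;  H₂ = 15%×$183.45 = $27.5175
EOQ₁ = √(2×57,200×210/27.6000) = 932.97  (< 2,220, feasible at tier 1)
EOQ₂ = √(2×57,200×210/27.5175) = 934.37  (< 2,220 → use Q = 2,220 at tier-2 price)
TC(tier 1 (EOQ₁), Q≈933.0) = $10,550,550.00
TC(tier 2, Q≈2,220.0) = $10,529,295.24
Minimum at tier 2: $10,529,295.24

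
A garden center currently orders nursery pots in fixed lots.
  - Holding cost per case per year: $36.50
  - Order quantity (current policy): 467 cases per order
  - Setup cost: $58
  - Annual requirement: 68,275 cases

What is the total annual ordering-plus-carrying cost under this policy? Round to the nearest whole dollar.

Orders/yr = 68,275/467 = 146.199; ordering cost = 146.199 × $58 = $8,479.55
Average inventory = 467/2 = 233.5; holding cost = 233.5 × $36.5 = $8,522.75
Total = $8,479.55 + $8,522.75 = $17,002.30

$17,002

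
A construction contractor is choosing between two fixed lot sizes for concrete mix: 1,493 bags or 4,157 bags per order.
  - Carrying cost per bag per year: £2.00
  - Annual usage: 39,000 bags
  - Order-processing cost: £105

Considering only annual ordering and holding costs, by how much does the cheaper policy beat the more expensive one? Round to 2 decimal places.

£906.29

Annual cost at Q: ordering D·S/Q plus holding Q·H/2.
TC(1,493) = (39,000/1,493)×105 + (1,493/2)×2 = £4,235.80
TC(4,157) = (39,000/4,157)×105 + (4,157/2)×2 = £5,142.09
Cheaper: Q = 1,493.  Difference = £906.29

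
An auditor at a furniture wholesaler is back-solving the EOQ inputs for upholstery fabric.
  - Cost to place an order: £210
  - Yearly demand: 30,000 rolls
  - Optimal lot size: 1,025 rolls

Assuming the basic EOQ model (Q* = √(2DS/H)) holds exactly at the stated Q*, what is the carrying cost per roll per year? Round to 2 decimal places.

EOQ relation: Q² = 2DS/H, so rearrange for the unknown.
H = 2DS / Q² = 2 × 30,000 × 210 / 1,025² = 11.9929

£11.99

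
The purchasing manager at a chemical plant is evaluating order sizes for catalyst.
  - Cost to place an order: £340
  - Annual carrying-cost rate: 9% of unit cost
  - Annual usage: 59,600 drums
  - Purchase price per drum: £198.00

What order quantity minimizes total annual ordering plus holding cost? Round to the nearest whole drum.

H = i·C = 0.09 × £198 = £17.8200 per drum-year
Optimal lot size Q* = (2 × 59,600 × £340 / £17.82)^½ ≈ 1,508.08

1,508 drums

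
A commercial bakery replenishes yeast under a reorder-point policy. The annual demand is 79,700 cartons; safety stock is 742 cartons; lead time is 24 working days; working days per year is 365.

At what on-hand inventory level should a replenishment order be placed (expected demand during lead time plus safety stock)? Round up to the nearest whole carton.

5,983 cartons

Daily demand d = 79,700 / 365 = 218.356 cartons/day
Demand during lead time = 218.356 × 24 = 5,240.55
Reorder point = 5,240.55 + 742 = 5,982.55 → round up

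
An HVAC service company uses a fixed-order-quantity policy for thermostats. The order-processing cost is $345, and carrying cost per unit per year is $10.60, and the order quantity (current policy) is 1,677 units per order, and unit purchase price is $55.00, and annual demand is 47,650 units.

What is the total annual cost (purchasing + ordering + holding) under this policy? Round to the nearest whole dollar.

$2,639,441

Annual ordering cost = (D/Q)·S = (47,650/1,677) × 345 = $9,802.77
Annual holding cost  = (Q/2)·H = (1,677/2) × 10.6 = $8,888.10
Purchase cost = D·C = 47,650 × 55 = $2,620,750.00
Total = $9,802.77 + $8,888.10 + $2,620,750.00 = $2,639,440.87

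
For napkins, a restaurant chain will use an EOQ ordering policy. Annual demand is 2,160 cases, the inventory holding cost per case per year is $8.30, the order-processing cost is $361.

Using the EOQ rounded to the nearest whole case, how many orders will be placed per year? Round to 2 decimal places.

EOQ = √(2DS/H) = √(2 × 2,160 × 361 / 8.3)
    = √(187,893.98) ≈ 433.47 → Q = 433
N = D/Q = 2,160/433 ≈ 4.988 orders/yr

4.99 orders per year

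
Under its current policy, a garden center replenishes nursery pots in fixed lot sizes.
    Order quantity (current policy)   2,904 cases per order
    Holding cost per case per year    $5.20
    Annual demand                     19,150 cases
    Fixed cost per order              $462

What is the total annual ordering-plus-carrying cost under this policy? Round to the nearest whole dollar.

$10,597

Annual ordering cost = (D/Q)·S = (19,150/2,904) × 462 = $3,046.59
Annual holding cost  = (Q/2)·H = (2,904/2) × 5.2 = $7,550.40
Total = $3,046.59 + $7,550.40 = $10,596.99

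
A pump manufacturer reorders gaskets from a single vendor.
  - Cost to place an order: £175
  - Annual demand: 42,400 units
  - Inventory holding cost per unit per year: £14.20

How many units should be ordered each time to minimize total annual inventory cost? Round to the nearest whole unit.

EOQ = √(2DS/H) = √(2 × 42,400 × 175 / 14.2)
    = √(1,045,070.42) ≈ 1,022.29

1,022 units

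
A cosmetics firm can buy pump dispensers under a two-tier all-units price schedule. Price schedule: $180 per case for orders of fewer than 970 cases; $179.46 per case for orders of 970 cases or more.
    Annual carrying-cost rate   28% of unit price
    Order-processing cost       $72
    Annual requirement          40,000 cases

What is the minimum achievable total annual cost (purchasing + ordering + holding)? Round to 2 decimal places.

H₁ = 28%×$180 = $50.4000;  H₂ = 28%×$179.46 = $50.2488
EOQ₁ = √(2×40,000×72/50.4000) = 338.06  (< 970, feasible at tier 1)
EOQ₂ = √(2×40,000×72/50.2488) = 338.57  (< 970 → use Q = 970 at tier-2 price)
TC(tier 1 (EOQ₁), Q≈338.1) = $7,217,038.31
TC(tier 2, Q≈970.0) = $7,205,739.74
Minimum at tier 2: $7,205,739.74

$7,205,739.74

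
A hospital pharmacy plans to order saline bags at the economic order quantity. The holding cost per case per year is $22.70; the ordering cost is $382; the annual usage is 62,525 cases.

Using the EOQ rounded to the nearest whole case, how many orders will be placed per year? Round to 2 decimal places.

EOQ = √(2DS/H) = √(2 × 62,525 × 382 / 22.7)
    = √(2,104,365.64) ≈ 1,450.64 → Q = 1,451
N = D/Q = 62,525/1,451 ≈ 43.091 orders/yr

43.09 orders per year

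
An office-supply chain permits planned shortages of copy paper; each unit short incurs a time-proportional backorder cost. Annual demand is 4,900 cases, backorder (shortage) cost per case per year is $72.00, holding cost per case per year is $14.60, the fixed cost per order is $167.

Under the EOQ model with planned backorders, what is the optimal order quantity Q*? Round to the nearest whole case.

367 cases

Basic EOQ = √(2·4,900·167/14.6) = 334.807
Backorder adjustment √((H+b)/b) = √((14.6+72)/72) = 1.0967
Q* = 334.807 × 1.0967 ≈ 367.19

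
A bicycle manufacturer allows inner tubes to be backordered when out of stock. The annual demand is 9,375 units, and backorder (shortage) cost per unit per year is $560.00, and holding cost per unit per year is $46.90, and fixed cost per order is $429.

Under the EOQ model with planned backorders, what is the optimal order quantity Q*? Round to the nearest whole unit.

431 units

Q* = √(2DS/H) · √((H + b)/b)
   = √(2 × 9,375 × 429 / 46.9) · √((46.9 + 560) / 560)
   = 414.136 × 1.0410 ≈ 431.13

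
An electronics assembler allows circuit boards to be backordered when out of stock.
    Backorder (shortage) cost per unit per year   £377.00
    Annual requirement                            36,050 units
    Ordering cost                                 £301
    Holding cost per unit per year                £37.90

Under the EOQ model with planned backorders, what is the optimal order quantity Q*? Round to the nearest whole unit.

Q* = √(2DS/H) · √((H + b)/b)
   = √(2 × 36,050 × 301 / 37.9) · √((37.9 + 377) / 377)
   = 756.713 × 1.0491 ≈ 793.84

794 units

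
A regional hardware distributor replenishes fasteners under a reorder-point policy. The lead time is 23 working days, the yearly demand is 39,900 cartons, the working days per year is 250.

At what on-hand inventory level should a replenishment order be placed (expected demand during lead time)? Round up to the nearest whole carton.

3,671 cartons

Daily demand d = 39,900 / 250 = 159.600 cartons/day
Demand during lead time = 159.600 × 23 = 3,670.80
Reorder point = 3,670.80 → round up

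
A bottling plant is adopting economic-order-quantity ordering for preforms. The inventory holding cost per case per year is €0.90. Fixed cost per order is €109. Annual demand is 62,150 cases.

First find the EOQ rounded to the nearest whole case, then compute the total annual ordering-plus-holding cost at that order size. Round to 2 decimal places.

EOQ = √(2DS/H) = √(2 × 62,150 × 109 / 0.9)
    = √(15,054,111.11) ≈ 3,879.96 → Q = 3,880 cases
Orders/yr = 62,150/3,880 = 16.018; ordering cost = 16.018 × €109 = €1,745.97
Average inventory = 3,880/2 = 1940; holding cost = 1940 × €0.9 = €1,746.00
Total = €1,745.97 + €1,746.00 = €3,491.97

€3,491.97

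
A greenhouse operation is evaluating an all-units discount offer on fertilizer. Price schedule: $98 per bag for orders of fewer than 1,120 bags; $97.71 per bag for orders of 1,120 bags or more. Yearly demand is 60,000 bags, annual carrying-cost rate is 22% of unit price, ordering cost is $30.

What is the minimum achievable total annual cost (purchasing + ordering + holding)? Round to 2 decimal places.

H₁ = 22%×$98 = $21.5600;  H₂ = 22%×$97.71 = $21.4962
EOQ₁ = √(2×60,000×30/21.5600) = 408.63  (< 1,120, feasible at tier 1)
EOQ₂ = √(2×60,000×30/21.4962) = 409.23  (< 1,120 → use Q = 1,120 at tier-2 price)
TC(tier 1 (EOQ₁), Q≈408.6) = $5,888,809.99
TC(tier 2, Q≈1,120.0) = $5,876,245.01
Minimum at tier 2: $5,876,245.01

$5,876,245.01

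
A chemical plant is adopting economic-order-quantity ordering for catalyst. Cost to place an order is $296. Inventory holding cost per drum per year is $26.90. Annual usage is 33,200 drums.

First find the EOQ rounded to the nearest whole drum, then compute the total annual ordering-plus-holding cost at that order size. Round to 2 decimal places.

Q* = √(2·D·S / H) = √(2·33,200·296 / 26.9) = √730,646.8 ≈ 854.78 → Q = 855 drums
Ordering: D/Q × S = 33,200/855 × $296 = $11,493.80
Holding:  Q/2 × H = 855/2 × $26.9 = $11,499.75
Total = $11,493.80 + $11,499.75 = $22,993.55

$22,993.55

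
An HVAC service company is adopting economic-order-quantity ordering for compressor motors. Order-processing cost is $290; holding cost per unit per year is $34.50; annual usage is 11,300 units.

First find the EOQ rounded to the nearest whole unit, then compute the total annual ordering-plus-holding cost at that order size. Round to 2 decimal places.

$15,037.06

EOQ = √(2DS/H) = √(2 × 11,300 × 290 / 34.5)
    = √(189,971.01) ≈ 435.86 → Q = 436 units
Ordering: D/Q × S = 11,300/436 × $290 = $7,516.06
Holding:  Q/2 × H = 436/2 × $34.5 = $7,521.00
Total = $7,516.06 + $7,521.00 = $15,037.06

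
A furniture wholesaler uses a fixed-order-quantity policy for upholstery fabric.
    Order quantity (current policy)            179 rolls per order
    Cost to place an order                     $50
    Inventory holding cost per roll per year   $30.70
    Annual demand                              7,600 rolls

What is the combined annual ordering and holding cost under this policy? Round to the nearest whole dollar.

$4,871

Orders/yr = 7,600/179 = 42.458; ordering cost = 42.458 × $50 = $2,122.91
Average inventory = 179/2 = 89.5; holding cost = 89.5 × $30.7 = $2,747.65
Total = $2,122.91 + $2,747.65 = $4,870.56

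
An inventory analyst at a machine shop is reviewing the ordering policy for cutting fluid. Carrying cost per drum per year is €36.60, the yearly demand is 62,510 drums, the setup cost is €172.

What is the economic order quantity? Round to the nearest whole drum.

Q* = √(2·D·S / H) = √(2·62,510·172 / 36.6) = √587,525.7 ≈ 766.50

767 drums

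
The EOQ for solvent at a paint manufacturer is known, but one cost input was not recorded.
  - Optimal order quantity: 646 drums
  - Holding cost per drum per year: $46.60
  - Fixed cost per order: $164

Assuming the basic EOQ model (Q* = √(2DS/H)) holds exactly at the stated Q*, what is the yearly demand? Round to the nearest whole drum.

59,289 drums per year

Since Q* = (2DS/H)^½, squaring gives Q*²·H = 2DS.
D = Q²H / (2S) = 646² × 46.6 / (2 × 164) = 59,289.41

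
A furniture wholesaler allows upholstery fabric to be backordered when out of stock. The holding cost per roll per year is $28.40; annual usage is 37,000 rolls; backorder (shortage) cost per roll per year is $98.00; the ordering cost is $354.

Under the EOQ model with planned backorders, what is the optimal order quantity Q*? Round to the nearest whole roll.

Q* = √(2DS/H) · √((H + b)/b)
   = √(2 × 37,000 × 354 / 28.4) · √((28.4 + 98) / 98)
   = 960.414 × 1.1357 ≈ 1,090.73

1,091 rolls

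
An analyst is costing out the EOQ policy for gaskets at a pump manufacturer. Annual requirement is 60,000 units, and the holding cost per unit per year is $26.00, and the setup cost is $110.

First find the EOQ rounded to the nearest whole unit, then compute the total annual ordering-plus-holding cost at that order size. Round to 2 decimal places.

$18,525.66

Q* = √(2·D·S / H) = √(2·60,000·110 / 26) = √507,692.3 ≈ 712.53 → Q = 713 units
Annual ordering cost = (D/Q)·S = (60,000/713) × 110 = $9,256.66
Annual holding cost  = (Q/2)·H = (713/2) × 26 = $9,269.00
Total = $9,256.66 + $9,269.00 = $18,525.66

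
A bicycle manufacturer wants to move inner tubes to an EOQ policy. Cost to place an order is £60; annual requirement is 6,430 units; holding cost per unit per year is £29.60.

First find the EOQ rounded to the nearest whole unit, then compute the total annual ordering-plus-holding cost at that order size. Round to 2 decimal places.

EOQ = √(2DS/H) = √(2 × 6,430 × 60 / 29.6)
    = √(26,067.57) ≈ 161.45 → Q = 161 units
Ordering: D/Q × S = 6,430/161 × £60 = £2,396.27
Holding:  Q/2 × H = 161/2 × £29.6 = £2,382.80
Total = £2,396.27 + £2,382.80 = £4,779.07

£4,779.07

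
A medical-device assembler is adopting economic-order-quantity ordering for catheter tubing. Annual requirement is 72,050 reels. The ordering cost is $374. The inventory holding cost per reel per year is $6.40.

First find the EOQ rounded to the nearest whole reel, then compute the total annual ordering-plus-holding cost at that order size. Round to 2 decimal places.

$18,571.96

2DS/H = 2·72,050·374/6.4 = 8,420,843.75
EOQ = √8,420,843.75 ≈ 2,901.87 → Q = 2,902 reels
Ordering: D/Q × S = 72,050/2,902 × $374 = $9,285.56
Holding:  Q/2 × H = 2,902/2 × $6.4 = $9,286.40
Total = $9,285.56 + $9,286.40 = $18,571.96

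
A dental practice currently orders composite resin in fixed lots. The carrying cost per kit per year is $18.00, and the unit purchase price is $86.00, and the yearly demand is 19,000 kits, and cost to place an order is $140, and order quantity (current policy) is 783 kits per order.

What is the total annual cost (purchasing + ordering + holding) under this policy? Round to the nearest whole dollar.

Annual ordering cost = (D/Q)·S = (19,000/783) × 140 = $3,397.19
Annual holding cost  = (Q/2)·H = (783/2) × 18 = $7,047.00
Purchase cost = D·C = 19,000 × 86 = $1,634,000.00
Total = $3,397.19 + $7,047.00 + $1,634,000.00 = $1,644,444.19

$1,644,444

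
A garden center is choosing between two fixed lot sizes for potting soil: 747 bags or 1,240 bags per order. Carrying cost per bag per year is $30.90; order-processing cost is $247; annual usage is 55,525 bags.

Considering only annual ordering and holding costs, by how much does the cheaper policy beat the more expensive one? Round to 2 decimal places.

$317.40

Annual cost at Q: ordering D·S/Q plus holding Q·H/2.
TC(747) = (55,525/747)×247 + (747/2)×30.9 = $29,900.82
TC(1,240) = (55,525/1,240)×247 + (1,240/2)×30.9 = $30,218.22
Cheaper: Q = 747.  Difference = $317.40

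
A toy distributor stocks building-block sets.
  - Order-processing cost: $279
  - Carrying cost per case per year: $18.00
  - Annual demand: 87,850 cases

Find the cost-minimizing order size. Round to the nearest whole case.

1,650 cases

Q* = √(2·D·S / H) = √(2·87,850·279 / 18) = √2,723,350.0 ≈ 1,650.26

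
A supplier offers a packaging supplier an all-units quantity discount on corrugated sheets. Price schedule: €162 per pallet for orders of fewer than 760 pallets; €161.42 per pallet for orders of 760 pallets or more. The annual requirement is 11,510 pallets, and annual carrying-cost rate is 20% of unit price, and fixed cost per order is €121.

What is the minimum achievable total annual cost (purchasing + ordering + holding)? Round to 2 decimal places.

H₁ = 20%×€162 = €32.4000;  H₂ = 20%×€161.42 = €32.2840
EOQ₁ = √(2×11,510×121/32.4000) = 293.21  (< 760, feasible at tier 1)
EOQ₂ = √(2×11,510×121/32.2840) = 293.73  (< 760 → use Q = 760 at tier-2 price)
TC(tier 1 (EOQ₁), Q≈293.2) = €1,874,119.87
TC(tier 2, Q≈760.0) = €1,872,044.63
Minimum at tier 2: €1,872,044.63

€1,872,044.63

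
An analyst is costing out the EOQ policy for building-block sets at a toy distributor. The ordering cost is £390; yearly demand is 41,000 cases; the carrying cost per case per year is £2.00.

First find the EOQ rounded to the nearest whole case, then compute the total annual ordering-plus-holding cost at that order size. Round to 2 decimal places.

Q* = √(2·D·S / H) = √(2·41,000·390 / 2) = √15,990,000.0 ≈ 3,998.75 → Q = 3,999 cases
Ordering: D/Q × S = 41,000/3,999 × £390 = £3,998.50
Holding:  Q/2 × H = 3,999/2 × £2 = £3,999.00
Total = £3,998.50 + £3,999.00 = £7,997.50

£7,997.50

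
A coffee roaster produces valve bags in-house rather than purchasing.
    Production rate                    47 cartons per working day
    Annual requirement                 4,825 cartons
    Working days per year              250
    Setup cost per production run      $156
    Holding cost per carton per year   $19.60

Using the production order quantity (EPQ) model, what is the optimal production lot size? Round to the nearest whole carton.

Daily demand d = 4,825/250 = 19.300; p = 47; 1 − d/p = 0.58936
EPQ = √(2DS / (H(1 − d/p)))
    = √(2 × 4,825 × 156 / (19.6 × 0.58936)) ≈ 361.00

361 cartons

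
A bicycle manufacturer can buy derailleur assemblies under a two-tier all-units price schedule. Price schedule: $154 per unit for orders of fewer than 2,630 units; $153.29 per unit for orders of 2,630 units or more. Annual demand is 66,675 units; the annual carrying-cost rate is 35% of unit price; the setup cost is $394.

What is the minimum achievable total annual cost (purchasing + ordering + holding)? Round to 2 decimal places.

$10,301,151.05

H₁ = 35%×$154 = $53.9000;  H₂ = 35%×$153.29 = $53.6515
EOQ₁ = √(2×66,675×394/53.9000) = 987.30  (< 2,630, feasible at tier 1)
EOQ₂ = √(2×66,675×394/53.6515) = 989.59  (< 2,630 → use Q = 2,630 at tier-2 price)
TC(tier 1 (EOQ₁), Q≈987.3) = $10,321,165.60
TC(tier 2, Q≈2,630.0) = $10,301,151.05
Minimum at tier 2: $10,301,151.05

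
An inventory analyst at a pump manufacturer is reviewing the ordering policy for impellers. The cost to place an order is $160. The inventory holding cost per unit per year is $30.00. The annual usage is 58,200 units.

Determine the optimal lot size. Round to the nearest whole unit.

788 units

Q* = √(2·D·S / H) = √(2·58,200·160 / 30) = √620,800.0 ≈ 787.91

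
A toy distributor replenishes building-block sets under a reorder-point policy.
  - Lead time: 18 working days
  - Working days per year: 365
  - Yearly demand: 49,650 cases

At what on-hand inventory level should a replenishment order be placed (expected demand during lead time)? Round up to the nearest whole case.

2,449 cases

Daily demand d = 49,650 / 365 = 136.027 cases/day
Demand during lead time = 136.027 × 18 = 2,448.49
Reorder point = 2,448.49 → round up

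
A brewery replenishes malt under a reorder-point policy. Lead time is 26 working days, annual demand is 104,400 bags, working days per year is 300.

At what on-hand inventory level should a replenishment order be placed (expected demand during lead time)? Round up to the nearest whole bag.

9,048 bags

Daily demand d = 104,400 / 300 = 348.000 bags/day
Demand during lead time = 348.000 × 26 = 9,048.00
Reorder point = 9,048.00 → round up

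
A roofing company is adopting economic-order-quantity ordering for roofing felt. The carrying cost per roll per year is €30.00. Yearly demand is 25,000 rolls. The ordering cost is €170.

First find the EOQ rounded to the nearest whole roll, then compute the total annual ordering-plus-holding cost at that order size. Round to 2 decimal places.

2DS/H = 2·25,000·170/30 = 283,333.33
EOQ = √283,333.33 ≈ 532.29 → Q = 532 rolls
Ordering: D/Q × S = 25,000/532 × €170 = €7,988.72
Holding:  Q/2 × H = 532/2 × €30 = €7,980.00
Total = €7,988.72 + €7,980.00 = €15,968.72

€15,968.72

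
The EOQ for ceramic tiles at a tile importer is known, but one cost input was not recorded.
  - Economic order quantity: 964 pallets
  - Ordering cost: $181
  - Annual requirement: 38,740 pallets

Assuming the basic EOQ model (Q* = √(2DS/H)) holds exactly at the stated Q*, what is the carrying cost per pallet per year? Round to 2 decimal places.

Since Q* = (2DS/H)^½, squaring gives Q*²·H = 2DS.
H = 2DS / Q² = 2 × 38,740 × 181 / 964² = 15.0909

$15.09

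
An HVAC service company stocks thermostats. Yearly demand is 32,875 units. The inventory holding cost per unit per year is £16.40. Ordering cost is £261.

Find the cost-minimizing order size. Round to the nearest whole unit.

1,023 units

2DS/H = 2·32,875·261/16.4 = 1,046,387.20
EOQ = √1,046,387.20 ≈ 1,022.93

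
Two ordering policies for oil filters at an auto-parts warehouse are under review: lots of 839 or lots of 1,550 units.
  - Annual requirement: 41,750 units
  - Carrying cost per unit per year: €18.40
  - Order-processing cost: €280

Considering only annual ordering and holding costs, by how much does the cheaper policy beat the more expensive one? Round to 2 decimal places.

TC(Q) = (D/Q)S + (Q/2)H
TC(839) = (41,750/839)×280 + (839/2)×18.4 = €21,652.05
TC(1,550) = (41,750/1,550)×280 + (1,550/2)×18.4 = €21,801.94
Lots of 839 are cheaper by €149.88.

€149.88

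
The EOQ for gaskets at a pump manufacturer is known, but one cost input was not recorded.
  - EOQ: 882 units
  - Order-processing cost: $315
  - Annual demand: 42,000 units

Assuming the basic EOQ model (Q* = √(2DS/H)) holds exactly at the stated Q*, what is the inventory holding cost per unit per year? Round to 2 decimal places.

$34.01

EOQ relation: Q² = 2DS/H, so rearrange for the unknown.
H = 2DS / Q² = 2 × 42,000 × 315 / 882² = 34.0136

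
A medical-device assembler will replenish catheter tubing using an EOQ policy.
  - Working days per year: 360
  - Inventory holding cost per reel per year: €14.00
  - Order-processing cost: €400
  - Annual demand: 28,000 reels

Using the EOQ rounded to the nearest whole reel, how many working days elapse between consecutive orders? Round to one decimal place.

2DS/H = 2·28,000·400/14 = 1,600,000.00
EOQ = √1,600,000.00 ≈ 1,264.91 → Q = 1,265 reels
T = Q/D × 360 days = 1,265/28,000 × 360 = 16.264 days

16.3 days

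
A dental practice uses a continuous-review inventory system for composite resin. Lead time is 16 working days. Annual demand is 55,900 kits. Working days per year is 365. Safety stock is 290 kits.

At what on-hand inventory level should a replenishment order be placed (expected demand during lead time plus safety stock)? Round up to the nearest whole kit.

Daily demand d = 55,900 / 365 = 153.151 kits/day
Demand during lead time = 153.151 × 16 = 2,450.41
Reorder point = 2,450.41 + 290 = 2,740.41 → round up

2,741 kits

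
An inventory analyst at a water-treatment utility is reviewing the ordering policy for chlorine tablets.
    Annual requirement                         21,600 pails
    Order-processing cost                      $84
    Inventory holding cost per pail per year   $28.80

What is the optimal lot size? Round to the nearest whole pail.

355 pails

Optimal lot size Q* = (2 × 21,600 × $84 / $28.8)^½ ≈ 354.96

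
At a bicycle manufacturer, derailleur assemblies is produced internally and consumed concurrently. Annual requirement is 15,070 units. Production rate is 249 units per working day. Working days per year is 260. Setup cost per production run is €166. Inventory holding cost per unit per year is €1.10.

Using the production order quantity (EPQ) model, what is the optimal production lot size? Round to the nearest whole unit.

2,435 units

d = 15,070/260 = 57.9615 units/day;  effective holding cost H(1 − d/p) = 1.1·(1 − 57.9615/249) = 0.84395
Q* = √(2DS / H_eff) = √(2·15,070·166 / 0.84395) ≈ 2,434.83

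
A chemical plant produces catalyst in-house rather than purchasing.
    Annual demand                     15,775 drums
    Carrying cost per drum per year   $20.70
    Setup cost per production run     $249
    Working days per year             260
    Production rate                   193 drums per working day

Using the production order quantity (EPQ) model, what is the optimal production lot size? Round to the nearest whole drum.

Daily demand d = 15,775/260 = 60.673; p = 193; 1 − d/p = 0.68563
EPQ = √(2DS / (H(1 − d/p)))
    = √(2 × 15,775 × 249 / (20.7 × 0.68563)) ≈ 743.99

744 drums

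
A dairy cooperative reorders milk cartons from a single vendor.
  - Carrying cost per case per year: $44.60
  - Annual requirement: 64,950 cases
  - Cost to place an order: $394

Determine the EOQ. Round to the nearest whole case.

1,071 cases

Q* = √(2·D·S / H) = √(2·64,950·394 / 44.6) = √1,147,547.1 ≈ 1,071.24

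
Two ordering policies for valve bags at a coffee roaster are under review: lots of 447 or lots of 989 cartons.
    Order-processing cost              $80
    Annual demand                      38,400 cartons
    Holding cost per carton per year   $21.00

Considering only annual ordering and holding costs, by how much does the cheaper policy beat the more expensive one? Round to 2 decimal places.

$1,924.68

For each Q, cost = (D/Q)·S + (Q/2)·H.
TC(447) = (38,400/447)×80 + (447/2)×21 = $11,565.98
TC(989) = (38,400/989)×80 + (989/2)×21 = $13,490.67
Cheaper: Q = 447.  Difference = $1,924.68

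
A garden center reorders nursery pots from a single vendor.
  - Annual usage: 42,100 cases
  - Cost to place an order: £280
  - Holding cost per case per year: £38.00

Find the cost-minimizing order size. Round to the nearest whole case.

2DS/H = 2·42,100·280/38 = 620,421.05
EOQ = √620,421.05 ≈ 787.67

788 cases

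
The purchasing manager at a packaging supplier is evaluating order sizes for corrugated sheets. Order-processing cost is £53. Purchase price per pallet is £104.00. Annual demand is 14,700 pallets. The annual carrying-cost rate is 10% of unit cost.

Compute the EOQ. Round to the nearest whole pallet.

387 pallets

Carrying cost H = £104 × 10% = £10.4000/pallet/yr
Q* = √(2·D·S / H) = √(2·14,700·53 / 10.4) = √149,826.9 ≈ 387.07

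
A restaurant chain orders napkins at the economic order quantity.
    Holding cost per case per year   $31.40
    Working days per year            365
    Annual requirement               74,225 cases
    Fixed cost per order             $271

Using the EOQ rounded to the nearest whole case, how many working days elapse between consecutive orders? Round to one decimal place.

Q* = √(2·D·S / H) = √(2·74,225·271 / 31.4) = √1,281,208.6 ≈ 1,131.90 → Q = 1,132 cases
T = Q/D × 365 days = 1,132/74,225 × 365 = 5.567 days

5.6 days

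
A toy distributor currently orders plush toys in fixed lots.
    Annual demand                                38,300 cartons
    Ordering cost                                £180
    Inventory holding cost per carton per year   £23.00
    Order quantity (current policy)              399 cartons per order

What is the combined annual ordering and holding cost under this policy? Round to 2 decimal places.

£21,866.70

Orders/yr = 38,300/399 = 95.990; ordering cost = 95.990 × £180 = £17,278.20
Average inventory = 399/2 = 199.5; holding cost = 199.5 × £23 = £4,588.50
Total = £17,278.20 + £4,588.50 = £21,866.70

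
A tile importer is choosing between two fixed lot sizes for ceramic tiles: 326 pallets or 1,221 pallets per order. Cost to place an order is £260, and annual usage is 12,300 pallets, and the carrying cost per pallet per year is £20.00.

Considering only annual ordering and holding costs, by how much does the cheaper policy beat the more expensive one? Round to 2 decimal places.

For each Q, cost = (D/Q)·S + (Q/2)·H.
TC(326) = (12,300/326)×260 + (326/2)×20 = £13,069.82
TC(1,221) = (12,300/1,221)×260 + (1,221/2)×20 = £14,829.16
Lots of 326 are cheaper by £1,759.35.

£1,759.35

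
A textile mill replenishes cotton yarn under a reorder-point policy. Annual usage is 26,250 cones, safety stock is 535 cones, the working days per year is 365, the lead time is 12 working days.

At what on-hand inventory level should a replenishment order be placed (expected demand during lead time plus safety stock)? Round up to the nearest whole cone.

1,399 cones

Daily demand d = 26,250 / 365 = 71.918 cones/day
Demand during lead time = 71.918 × 12 = 863.01
Reorder point = 863.01 + 535 = 1,398.01 → round up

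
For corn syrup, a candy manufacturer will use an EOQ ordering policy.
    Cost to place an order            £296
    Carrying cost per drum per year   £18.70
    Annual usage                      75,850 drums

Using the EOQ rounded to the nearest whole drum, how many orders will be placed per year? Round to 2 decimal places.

2DS/H = 2·75,850·296/18.7 = 2,401,240.64
EOQ = √2,401,240.64 ≈ 1,549.59 → Q = 1,550
N = D/Q = 75,850/1,550 ≈ 48.935 orders/yr

48.94 orders per year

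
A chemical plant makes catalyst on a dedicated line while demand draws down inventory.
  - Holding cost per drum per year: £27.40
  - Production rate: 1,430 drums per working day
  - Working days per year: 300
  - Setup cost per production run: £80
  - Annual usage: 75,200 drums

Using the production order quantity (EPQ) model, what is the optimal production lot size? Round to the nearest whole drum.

d = 75,200/300 = 250.6667 drums/day;  effective holding cost H(1 − d/p) = 27.4·(1 − 250.6667/1430) = 22.59702
Q* = √(2DS / H_eff) = √(2·75,200·80 / 22.59702) ≈ 729.70

730 drums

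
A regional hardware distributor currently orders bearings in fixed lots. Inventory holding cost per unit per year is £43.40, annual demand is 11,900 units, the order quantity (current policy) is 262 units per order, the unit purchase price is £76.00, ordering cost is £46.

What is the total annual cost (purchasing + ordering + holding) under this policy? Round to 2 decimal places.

£912,174.71

Orders/yr = 11,900/262 = 45.420; ordering cost = 45.420 × £46 = £2,089.31
Average inventory = 262/2 = 131; holding cost = 131 × £43.4 = £5,685.40
Purchase cost = D·C = 11,900 × 76 = £904,400.00
Total = £2,089.31 + £5,685.40 + £904,400.00 = £912,174.71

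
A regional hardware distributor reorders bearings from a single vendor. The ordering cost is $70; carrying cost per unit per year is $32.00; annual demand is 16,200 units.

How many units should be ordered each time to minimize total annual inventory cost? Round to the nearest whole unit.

Q* = √(2·D·S / H) = √(2·16,200·70 / 32) = √70,875.0 ≈ 266.22

266 units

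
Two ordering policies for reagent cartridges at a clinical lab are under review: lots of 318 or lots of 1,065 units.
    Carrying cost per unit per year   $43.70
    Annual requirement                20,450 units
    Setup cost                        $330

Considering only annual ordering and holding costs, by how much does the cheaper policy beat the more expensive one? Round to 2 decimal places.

$1,436.87

For each Q, cost = (D/Q)·S + (Q/2)·H.
TC(318) = (20,450/318)×330 + (318/2)×43.7 = $28,170.00
TC(1,065) = (20,450/1,065)×330 + (1,065/2)×43.7 = $29,606.87
Cheaper: Q = 318.  Difference = $1,436.87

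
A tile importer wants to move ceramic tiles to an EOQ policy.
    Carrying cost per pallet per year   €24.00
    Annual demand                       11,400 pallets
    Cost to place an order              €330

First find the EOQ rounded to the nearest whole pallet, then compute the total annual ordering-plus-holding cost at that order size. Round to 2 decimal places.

Optimal lot size Q* = (2 × 11,400 × €330 / €24)^½ ≈ 559.91 → Q = 560 pallets
Ordering: D/Q × S = 11,400/560 × €330 = €6,717.86
Holding:  Q/2 × H = 560/2 × €24 = €6,720.00
Total = €6,717.86 + €6,720.00 = €13,437.86

€13,437.86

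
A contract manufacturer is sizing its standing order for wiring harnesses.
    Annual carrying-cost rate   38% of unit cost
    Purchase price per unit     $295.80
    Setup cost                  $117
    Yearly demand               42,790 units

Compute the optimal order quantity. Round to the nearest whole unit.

Carrying cost H = $295.8 × 38% = $112.4040/unit/yr
Optimal lot size Q* = (2 × 42,790 × $117 / $112.404)^½ ≈ 298.46

298 units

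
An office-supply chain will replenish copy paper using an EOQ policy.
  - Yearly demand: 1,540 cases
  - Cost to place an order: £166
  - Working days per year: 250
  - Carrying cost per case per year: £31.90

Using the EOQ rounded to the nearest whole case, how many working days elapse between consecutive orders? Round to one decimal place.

20.6 days

Optimal lot size Q* = (2 × 1,540 × £166 / £31.9)^½ ≈ 126.60 → Q = 127 cases
Days between orders = 250 / (D/Q) = 250 / 12.126 ≈ 20.617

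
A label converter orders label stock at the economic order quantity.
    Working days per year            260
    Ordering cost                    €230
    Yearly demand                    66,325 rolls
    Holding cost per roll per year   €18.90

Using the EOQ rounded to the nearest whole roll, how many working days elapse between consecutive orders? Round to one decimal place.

Optimal lot size Q* = (2 × 66,325 × €230 / €18.9)^½ ≈ 1,270.54 → Q = 1,271 rolls
Cycle time = (working days × Q)/D = (260 × 1,271) / 66,325 = 4.982 days

5.0 days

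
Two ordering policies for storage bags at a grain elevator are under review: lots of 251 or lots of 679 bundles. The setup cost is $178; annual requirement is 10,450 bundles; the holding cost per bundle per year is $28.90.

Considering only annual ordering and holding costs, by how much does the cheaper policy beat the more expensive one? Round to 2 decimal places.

$1,513.31

TC(Q) = (D/Q)S + (Q/2)H
TC(251) = (10,450/251)×178 + (251/2)×28.9 = $11,037.71
TC(679) = (10,450/679)×178 + (679/2)×28.9 = $12,551.02
|ΔTC| = |$11,037.71 − $12,551.02| = $1,513.31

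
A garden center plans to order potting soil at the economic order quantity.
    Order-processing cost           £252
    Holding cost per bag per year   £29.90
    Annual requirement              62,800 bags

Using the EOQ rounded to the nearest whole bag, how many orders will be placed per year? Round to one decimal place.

61.0 orders per year

EOQ = √(2DS/H) = √(2 × 62,800 × 252 / 29.9)
    = √(1,058,568.56) ≈ 1,028.87 → Q = 1,029
Orders per year = D/Q = 62,800 / 1,029 = 61.030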